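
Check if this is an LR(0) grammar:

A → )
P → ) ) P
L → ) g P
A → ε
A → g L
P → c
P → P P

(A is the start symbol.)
Augment with A' → A and build the canonical LR(0) collection (I0 = CLOSURE({[A' → . A]}), then GOTO on every symbol after a dot until no new states appear). It has 13 states:
  I0: { [A → . )], [A → . g L], [A → .], [A' → . A] }  — shift, reduce
  I1: { [A → ) .] }  — reduce
  I2: { [A' → A .] }  — accept
  I3: { [A → g . L], [L → . ) g P] }  — shift
  I4: { [L → ) . g P] }  — shift
  I5: { [A → g L .] }  — reduce
  I6: { [L → ) g . P], [P → . ) ) P], [P → . P P], [P → . c] }  — shift
  I7: { [P → ) . ) P] }  — shift
  I8: { [L → ) g P .], [P → . ) ) P], [P → . P P], [P → . c], [P → P . P] }  — shift, reduce
  I9: { [P → c .] }  — reduce
  I10: { [P → . ) ) P], [P → . P P], [P → . c], [P → P . P], [P → P P .] }  — shift, reduce
  I11: { [P → ) ) . P], [P → . ) ) P], [P → . P P], [P → . c] }  — shift
  I12: { [P → ) ) P .], [P → . ) ) P], [P → . P P], [P → . c], [P → P . P] }  — shift, reduce

Conflict in state I0:
  Shift-reduce conflict between [A → .] and [A → . )]
So the grammar is NOT LR(0).

Answer: No. Shift-reduce conflict between [A → .] and [A → . )]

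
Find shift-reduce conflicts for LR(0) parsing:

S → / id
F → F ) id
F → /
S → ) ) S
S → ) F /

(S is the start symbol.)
A shift-reduce conflict occurs when an LR(0) state has both:
  - a complete (reduce) item [A → α .] (dot at the end), and
  - a shift item [B → β . c γ] (dot before a terminal).

Augment with S' → S and build the canonical LR(0) collection (I0 = CLOSURE({[S' → . S]}), then GOTO on every symbol after a dot until no new states appear). It has 12 states:
  I0: { [S → . ) ) S], [S → . ) F /], [S → . / id], [S' → . S] }  — shift
  I1: { [F → . /], [F → . F ) id], [S → ) . ) S], [S → ) . F /] }  — shift
  I2: { [S → / . id] }  — shift
  I3: { [S' → S .] }  — accept
  I4: { [S → / id .] }  — reduce
  I5: { [S → ) ) . S], [S → . ) ) S], [S → . ) F /], [S → . / id] }  — shift
  I6: { [F → / .] }  — reduce
  I7: { [F → F . ) id], [S → ) F . /] }  — shift
  I8: { [F → F ) . id] }  — shift
  I9: { [S → ) F / .] }  — reduce
  I10: { [F → F ) id .] }  — reduce
  I11: { [S → ) ) S .] }  — reduce

No state contains both a complete item and a shift item.

Answer: No shift-reduce conflicts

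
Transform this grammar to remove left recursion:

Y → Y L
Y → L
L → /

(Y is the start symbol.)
Y → L Y'
Y' → L Y'
Y' → ε
L → /

Y is directly left-recursive. The standard transformation for
  A → A α₁ | ... | A α_m | β₁ | ... | β_n
is
  A  → β₁ A' | ... | β_n A'
  A' → α₁ A' | ... | α_m A' | ε

Y → L becomes Y → L Y'
Y → Y L becomes Y' → L Y'
Add Y' → ε

Productions for other non-terminals are unchanged:
  L → /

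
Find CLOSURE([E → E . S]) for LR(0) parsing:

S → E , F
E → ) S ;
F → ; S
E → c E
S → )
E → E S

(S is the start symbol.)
{ [E → . ) S ;], [E → . E S], [E → . c E], [E → E . S], [S → . )], [S → . E , F] }

Start with: [E → E . S]
  [E → E . S] has the dot before S: add [S → . E , F], [S → . )]
  [S → . E , F] has the dot before E: add [E → . ) S ;], [E → . c E], [E → . E S]
No further items can be added.

CLOSURE = { [E → . ) S ;], [E → . E S], [E → . c E], [E → E . S], [S → . )], [S → . E , F] }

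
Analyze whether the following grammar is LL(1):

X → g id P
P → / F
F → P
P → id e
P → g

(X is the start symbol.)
A grammar is LL(1) if for each non-terminal N with multiple productions, the predict sets of those productions are pairwise disjoint, where PREDICT(N → α) = (FIRST(α) \ {ε}) ∪ (FOLLOW(N) if α ⇒* ε).

For P:
  PREDICT(P → '/' F) = { '/' }
  PREDICT(P → id e) = { 'id' }
  PREDICT(P → g) = { 'g' }
X, F have a single production, so nothing to check there.

All predict sets are disjoint. The grammar IS LL(1).

Answer: Yes, the grammar is LL(1).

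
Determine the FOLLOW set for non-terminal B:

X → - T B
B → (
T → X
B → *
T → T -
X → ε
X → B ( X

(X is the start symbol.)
{ $, '(', '*', '-' }

To compute FOLLOW(B), find every occurrence of B on a right-hand side N → α B β: add FIRST(β) \ {ε}, and if β is empty or nullable also add FOLLOW(N). Iterate to a fixed point.

In X → - T B: B is at the end, add FOLLOW(X)
In X → B ( X: B is followed by '(' X, add FIRST('(' X) \ {ε} = { '(' }

The FOLLOW sets referred to above (computed the same way, to a fixed point):
  FOLLOW(X) = { $, '(', '*', '-' }

Taking the union: FOLLOW(B) = { $, '(', '*', '-' }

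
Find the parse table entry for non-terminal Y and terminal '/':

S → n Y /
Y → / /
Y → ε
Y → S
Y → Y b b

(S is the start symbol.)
Y → / /, Y → ε, Y → Y b b

To find M[Y, '/'], we find productions for Y where '/' is in the predict set (PREDICT(N → α) = (FIRST(α) \ {ε}) ∪ (FOLLOW(N) if α ⇒* ε)).

Relevant sets:
  FIRST(S) = { 'n' }
  FIRST(Y) = { '/', 'b', 'n', ε }
  FOLLOW(Y) = { '/', 'b' }

Y → / /: PREDICT = { '/' }
  '/' is in predict set, so this production goes in M[Y, '/']
Y → ε: PREDICT = { '/', 'b' }
  '/' is in predict set, so this production goes in M[Y, '/']
Y → S: PREDICT = { 'n' }
Y → Y b b: PREDICT = { '/', 'b', 'n' }
  '/' is in predict set, so this production goes in M[Y, '/']

M[Y, '/'] = Y → / /, Y → ε, Y → Y b b  (a multiply-defined cell — the grammar is not LL(1))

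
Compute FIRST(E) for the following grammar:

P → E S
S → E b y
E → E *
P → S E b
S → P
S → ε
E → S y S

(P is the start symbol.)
{ 'y' }

To compute FIRST(E), examine every production with E on the left-hand side, reading each right-hand side left to right until a non-nullable symbol is reached.

FIRST sets of the other non-terminals involved (by the same procedure, iterated to a fixed point):
  FIRST(S) = { 'y', ε }

From E → E *:
  - E is the symbol being defined: contributes nothing new
    E is not nullable, so stop
From E → S y S:
  - S is a non-terminal: add FIRST(S) \ {ε} = { 'y' }
    S is nullable, so continue to the next symbol
  - y is a terminal: add 'y' and stop

Collecting: FIRST(E) = { 'y' }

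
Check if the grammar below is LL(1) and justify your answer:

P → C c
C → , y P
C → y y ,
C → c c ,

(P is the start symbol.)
For C:
  PREDICT(C → ',' y P) = { ',' }
  PREDICT(C → y y ',') = { 'y' }
  PREDICT(C → c c ',') = { 'c' }
P has a single production, so nothing to check there.

All predict sets are disjoint. The grammar IS LL(1).

Answer: Yes, the grammar is LL(1).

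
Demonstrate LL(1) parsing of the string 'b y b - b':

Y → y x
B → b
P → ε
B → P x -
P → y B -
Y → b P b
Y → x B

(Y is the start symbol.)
Stack is shown with the top on the left.

Stack      Input        Action
------------------------------
Y $        b y b - b $  output Y → b P b
b P b $    b y b - b $  match 'b'
P b $      y b - b $    output P → y B -
y B - b $  y b - b $    match 'y'
B - b $    b - b $      output B → b
b - b $    b - b $      match 'b'
- b $      - b $        match '-'
b $        b $          match 'b'
$          $            accept

The string is accepted.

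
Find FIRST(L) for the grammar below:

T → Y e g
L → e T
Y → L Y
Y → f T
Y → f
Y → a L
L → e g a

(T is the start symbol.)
To compute FIRST(L), examine every production with L on the left-hand side, reading each right-hand side left to right until a non-nullable symbol is reached.

From L → e T:
  - e is a terminal: add 'e' and stop
From L → e g a:
  - e is a terminal: add 'e' and stop

Collecting: FIRST(L) = { 'e' }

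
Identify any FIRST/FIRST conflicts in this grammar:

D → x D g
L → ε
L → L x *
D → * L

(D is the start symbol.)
A FIRST/FIRST conflict occurs when two productions N → α and N → β for the same non-terminal have FIRST(α) ∩ FIRST(β) ≠ ∅ (with ε ∈ FIRST of a nullable right-hand side, so two nullable alternatives also conflict).

FIRST sets of the non-terminals at (or reachable through a nullable prefix from) the front of some alternative:
  FIRST(L) = { 'x', ε }

Productions for D:
  D → x D g: FIRST = { 'x' }
  D → * L: FIRST = { '*' }
Productions for L:
  L → ε: FIRST = { ε }
  L → L x *: FIRST = { 'x' }

All alternatives of each non-terminal have pairwise disjoint FIRST sets.

Answer: No FIRST/FIRST conflicts.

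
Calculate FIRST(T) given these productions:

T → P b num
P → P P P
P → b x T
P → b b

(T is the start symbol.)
FIRST sets of the other non-terminals involved (by the same procedure, iterated to a fixed point):
  FIRST(P) = { 'b' }

From T → P b num:
  - P is a non-terminal: add FIRST(P) \ {ε} = { 'b' }
    P is not nullable, so stop

Collecting: FIRST(T) = { 'b' }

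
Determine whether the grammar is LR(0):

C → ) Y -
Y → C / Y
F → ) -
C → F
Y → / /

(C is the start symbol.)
Yes, the grammar is LR(0)

A grammar is LR(0) if no state in the canonical LR(0) collection has:
  - both a shift item (dot before a terminal) and a complete item (shift-reduce conflict), or
  - two or more complete items (reduce-reduce conflict; the accept item [C' → C .] counts as a complete item here).

Augment with C' → C and build the canonical LR(0) collection (I0 = CLOSURE({[C' → . C]}), then GOTO on every symbol after a dot until no new states appear). It has 12 states:
  I0: { [C → . ) Y -], [C → . F], [C' → . C], [F → . ) -] }  — shift
  I1: { [C → ) . Y -], [C → . ) Y -], [C → . F], [F → ) . -], [F → . ) -], [Y → . / /], [Y → . C / Y] }  — shift
  I2: { [C' → C .] }  — accept
  I3: { [C → F .] }  — reduce
  I4: { [F → ) - .] }  — reduce
  I5: { [Y → / . /] }  — shift
  I6: { [Y → C . / Y] }  — shift
  I7: { [C → ) Y . -] }  — shift
  I8: { [C → ) Y - .] }  — reduce
  I9: { [C → . ) Y -], [C → . F], [F → . ) -], [Y → . / /], [Y → . C / Y], [Y → C / . Y] }  — shift
  I10: { [Y → C / Y .] }  — reduce
  I11: { [Y → / / .] }  — reduce

Every state is either a pure shift/goto state or contains exactly one complete item and nothing to shift — no conflicts. The grammar is LR(0).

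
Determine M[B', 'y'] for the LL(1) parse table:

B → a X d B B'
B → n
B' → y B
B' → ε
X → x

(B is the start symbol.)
To find M[B', 'y'], we find productions for B' where 'y' is in the predict set (PREDICT(N → α) = (FIRST(α) \ {ε}) ∪ (FOLLOW(N) if α ⇒* ε)).

Relevant sets:
  FOLLOW(B') = { $, 'y' }

B' → y B: PREDICT = { 'y' }
  'y' is in predict set, so this production goes in M[B', 'y']
B' → ε: PREDICT = { $, 'y' }
  'y' is in predict set, so this production goes in M[B', 'y']

M[B', 'y'] = B' → y B, B' → ε  (a multiply-defined cell — the grammar is not LL(1))

Answer: B' → y B, B' → ε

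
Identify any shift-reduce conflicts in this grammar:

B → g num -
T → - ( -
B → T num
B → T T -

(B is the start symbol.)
Augment with B' → B and build the canonical LR(0) collection (I0 = CLOSURE({[B' → . B]}), then GOTO on every symbol after a dot until no new states appear). It has 12 states:
  I0: { [B → . T T -], [B → . T num], [B → . g num -], [B' → . B], [T → . - ( -] }  — shift
  I1: { [T → - . ( -] }  — shift
  I2: { [B' → B .] }  — accept
  I3: { [B → T . T -], [B → T . num], [T → . - ( -] }  — shift
  I4: { [B → g . num -] }  — shift
  I5: { [B → g num . -] }  — shift
  I6: { [B → g num - .] }  — reduce
  I7: { [B → T T . -] }  — shift
  I8: { [B → T num .] }  — reduce
  I9: { [B → T T - .] }  — reduce
  I10: { [T → - ( . -] }  — shift
  I11: { [T → - ( - .] }  — reduce

No state contains both a complete item and a shift item.

Answer: No shift-reduce conflicts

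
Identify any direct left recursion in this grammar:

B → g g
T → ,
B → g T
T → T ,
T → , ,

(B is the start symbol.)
Yes, T is left-recursive

B → g g: starts with g
T → ,: starts with ','
B → g T: starts with g
T → T ,: LEFT RECURSIVE (starts with T)
T → , ,: starts with ','

The grammar has direct left recursion on: T.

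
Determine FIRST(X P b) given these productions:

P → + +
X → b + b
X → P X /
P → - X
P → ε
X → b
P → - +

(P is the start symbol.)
FIRST sets of the non-terminals involved (from the grammar, by fixed-point iteration):
  FIRST(X) = { '+', '-', 'b' }

To compute FIRST(X P b), process the symbols left to right:
Symbol X is a non-terminal. Add FIRST(X) \ {ε} = { '+', '-', 'b' }
X is not nullable (ε ∉ FIRST(X)), so stop here.
FIRST(X P b) = { '+', '-', 'b' }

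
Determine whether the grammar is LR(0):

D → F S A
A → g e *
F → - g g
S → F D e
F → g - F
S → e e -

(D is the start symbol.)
Yes, the grammar is LR(0)

A grammar is LR(0) if no state in the canonical LR(0) collection has:
  - both a shift item (dot before a terminal) and a complete item (shift-reduce conflict), or
  - two or more complete items (reduce-reduce conflict; the accept item [D' → D .] counts as a complete item here).

Augment with D' → D and build the canonical LR(0) collection (I0 = CLOSURE({[D' → . D]}), then GOTO on every symbol after a dot until no new states appear). It has 20 states:
  I0: { [D → . F S A], [D' → . D], [F → . - g g], [F → . g - F] }  — shift
  I1: { [F → - . g g] }  — shift
  I2: { [D' → D .] }  — accept
  I3: { [D → F . S A], [F → . - g g], [F → . g - F], [S → . F D e], [S → . e e -] }  — shift
  I4: { [F → g . - F] }  — shift
  I5: { [F → . - g g], [F → . g - F], [F → g - . F] }  — shift
  I6: { [F → g - F .] }  — reduce
  I7: { [D → . F S A], [F → . - g g], [F → . g - F], [S → F . D e] }  — shift
  I8: { [A → . g e *], [D → F S . A] }  — shift
  I9: { [S → e . e -] }  — shift
  I10: { [S → e e . -] }  — shift
  I11: { [S → e e - .] }  — reduce
  I12: { [D → F S A .] }  — reduce
  I13: { [A → g . e *] }  — shift
  I14: { [A → g e . *] }  — shift
  I15: { [A → g e * .] }  — reduce
  I16: { [S → F D . e] }  — shift
  I17: { [S → F D e .] }  — reduce
  I18: { [F → - g . g] }  — shift
  I19: { [F → - g g .] }  — reduce

Every state is either a pure shift/goto state or contains exactly one complete item and nothing to shift — no conflicts. The grammar is LR(0).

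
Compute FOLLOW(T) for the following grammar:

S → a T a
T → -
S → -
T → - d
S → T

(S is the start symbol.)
{ $, 'a' }

In S → a T a: T is followed by a, add FIRST(a) \ {ε} = { 'a' }
In S → T: T is at the end, add FOLLOW(S)

The FOLLOW sets referred to above (computed the same way, to a fixed point):
  FOLLOW(S) = { $ }

Taking the union: FOLLOW(T) = { $, 'a' }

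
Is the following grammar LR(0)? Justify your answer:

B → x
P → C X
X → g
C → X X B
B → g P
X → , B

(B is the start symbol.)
Augment with B' → B and build the canonical LR(0) collection (I0 = CLOSURE({[B' → . B]}), then GOTO on every symbol after a dot until no new states appear). It has 13 states:
  I0: { [B → . g P], [B → . x], [B' → . B] }  — shift
  I1: { [B' → B .] }  — accept
  I2: { [B → g . P], [C → . X X B], [P → . C X], [X → . , B], [X → . g] }  — shift
  I3: { [B → x .] }  — reduce
  I4: { [B → . g P], [B → . x], [X → , . B] }  — shift
  I5: { [P → C . X], [X → . , B], [X → . g] }  — shift
  I6: { [B → g P .] }  — reduce
  I7: { [C → X . X B], [X → . , B], [X → . g] }  — shift
  I8: { [X → g .] }  — reduce
  I9: { [B → . g P], [B → . x], [C → X X . B] }  — shift
  I10: { [C → X X B .] }  — reduce
  I11: { [P → C X .] }  — reduce
  I12: { [X → , B .] }  — reduce

Every state is either a pure shift/goto state or contains exactly one complete item and nothing to shift — no conflicts. The grammar is LR(0).

Answer: Yes, the grammar is LR(0)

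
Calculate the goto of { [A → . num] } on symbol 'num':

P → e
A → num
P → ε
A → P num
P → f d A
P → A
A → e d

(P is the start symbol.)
GOTO(I, 'num') = CLOSURE({ [A → αX.β] : [A → α.Xβ] ∈ I, X = 'num' })

Items with dot before 'num', with the dot advanced:
  [A → . num] → [A → num .]
Closure adds nothing (no advanced item has the dot before a non-terminal).

GOTO = { [A → num .] }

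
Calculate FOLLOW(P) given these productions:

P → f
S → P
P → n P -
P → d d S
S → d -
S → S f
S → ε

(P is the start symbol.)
To compute FOLLOW(P), find every occurrence of P on a right-hand side N → α P β: add FIRST(β) \ {ε}, and if β is empty or nullable also add FOLLOW(N). Iterate to a fixed point.

P is the start symbol, so $ ∈ FOLLOW(P).
In S → P: P is at the end, add FOLLOW(S)
In P → n P -: P is followed by '-', add FIRST('-') \ {ε} = { '-' }

The FOLLOW sets referred to above (computed the same way, to a fixed point):
  FOLLOW(S) = { $, '-', 'f' }

Taking the union: FOLLOW(P) = { $, '-', 'f' }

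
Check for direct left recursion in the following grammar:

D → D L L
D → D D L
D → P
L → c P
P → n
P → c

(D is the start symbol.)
Yes, D is left-recursive

Direct left recursion occurs when N → N α for some non-terminal N (the right-hand side begins with the left-hand side itself).

D → D L L: LEFT RECURSIVE (starts with D)
D → D D L: LEFT RECURSIVE (starts with D)
D → P: starts with P
L → c P: starts with c
P → n: starts with n
P → c: starts with c

The grammar has direct left recursion on: D.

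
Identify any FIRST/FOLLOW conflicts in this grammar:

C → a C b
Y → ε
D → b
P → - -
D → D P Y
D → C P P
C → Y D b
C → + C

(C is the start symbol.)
A FIRST/FOLLOW conflict occurs when a non-terminal N has a nullable alternative N → β (β ⇒* ε) and another alternative N → α with FIRST(α) ∩ FOLLOW(N) ≠ ∅: on such a lookahead the parser cannot decide between expanding α and letting N vanish via β.

Nullable non-terminals: Y.
Y has a nullable alternative but only one production, so nothing to check.

C, D, P have no nullable alternative, so no FIRST/FOLLOW check is needed there.

No FIRST/FOLLOW conflicts found.

Answer: No FIRST/FOLLOW conflicts.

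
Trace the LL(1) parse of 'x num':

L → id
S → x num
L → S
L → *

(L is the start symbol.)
Stack is shown with the top on the left.

Stack    Input    Action
------------------------
L $      x num $  output L → S
S $      x num $  output S → x num
x num $  x num $  match 'x'
num $    num $    match 'num'
$        $        accept

The string is accepted.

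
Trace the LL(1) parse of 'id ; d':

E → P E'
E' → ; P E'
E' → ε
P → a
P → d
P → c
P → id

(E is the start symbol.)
LL(1) parsing maintains a stack (initially the start symbol over $) and the input. At each step: if the stack top is a terminal, match it against the current input token; if it is a non-terminal N, replace it with the RHS of M[N, lookahead] (the unique production whose predict set contains the lookahead).

Stack is shown with the top on the left.

Stack     Input     Action
--------------------------
E $       id ; d $  output E → P E'
P E' $    id ; d $  output P → id
id E' $   id ; d $  match 'id'
E' $      ; d $     output E' → ; P E'
; P E' $  ; d $     match ';'
P E' $    d $       output P → d
d E' $    d $       match 'd'
E' $      $         output E' → ε
$         $         accept

The string is accepted.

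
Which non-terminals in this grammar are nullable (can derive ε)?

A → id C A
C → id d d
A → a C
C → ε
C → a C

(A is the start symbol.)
ε-productions: C → ε
So C is immediately nullable.
No further non-terminal can be added: every production for the remaining non-terminals contains a terminal or a non-nullable non-terminal.
Nullable = { 'C' }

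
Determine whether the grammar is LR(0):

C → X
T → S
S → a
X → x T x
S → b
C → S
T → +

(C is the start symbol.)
Yes, the grammar is LR(0)

Augment with C' → C and build the canonical LR(0) collection (I0 = CLOSURE({[C' → . C]}), then GOTO on every symbol after a dot until no new states appear). It has 11 states:
  I0: { [C → . S], [C → . X], [C' → . C], [S → . a], [S → . b], [X → . x T x] }  — shift
  I1: { [C' → C .] }  — accept
  I2: { [C → S .] }  — reduce
  I3: { [C → X .] }  — reduce
  I4: { [S → a .] }  — reduce
  I5: { [S → b .] }  — reduce
  I6: { [S → . a], [S → . b], [T → . +], [T → . S], [X → x . T x] }  — shift
  I7: { [T → + .] }  — reduce
  I8: { [T → S .] }  — reduce
  I9: { [X → x T . x] }  — shift
  I10: { [X → x T x .] }  — reduce

Every state is either a pure shift/goto state or contains exactly one complete item and nothing to shift — no conflicts. The grammar is LR(0).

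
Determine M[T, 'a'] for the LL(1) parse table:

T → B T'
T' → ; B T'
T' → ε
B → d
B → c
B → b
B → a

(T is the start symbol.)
T → B T'

To find M[T, 'a'], we find productions for T where 'a' is in the predict set (PREDICT(N → α) = (FIRST(α) \ {ε}) ∪ (FOLLOW(N) if α ⇒* ε)).

Relevant sets:
  FIRST(B) = { 'a', 'b', 'c', 'd' }

T → B T': PREDICT = { 'a', 'b', 'c', 'd' }
  'a' is in predict set, so this production goes in M[T, 'a']

M[T, 'a'] = T → B T'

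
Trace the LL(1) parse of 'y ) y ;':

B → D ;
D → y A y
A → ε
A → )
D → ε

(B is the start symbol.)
Stack is shown with the top on the left.

Stack      Input      Action
----------------------------
B $        y ) y ; $  output B → D ;
D ; $      y ) y ; $  output D → y A y
y A y ; $  y ) y ; $  match 'y'
A y ; $    ) y ; $    output A → )
) y ; $    ) y ; $    match ')'
y ; $      y ; $      match 'y'
; $        ; $        match ';'
$          $          accept

The string is accepted.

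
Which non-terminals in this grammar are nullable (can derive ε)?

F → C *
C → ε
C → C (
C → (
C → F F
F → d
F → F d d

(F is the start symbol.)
A non-terminal is nullable if it can derive ε (the empty string): either it has an ε-production, or it has a production whose right-hand side consists entirely of nullable non-terminals.

ε-productions: C → ε
So C is immediately nullable.
No further non-terminal can be added: every production for the remaining non-terminals contains a terminal or a non-nullable non-terminal.
Nullable = { 'C' }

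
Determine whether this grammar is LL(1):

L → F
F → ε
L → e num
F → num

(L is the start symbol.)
A grammar is LL(1) if for each non-terminal N with multiple productions, the predict sets of those productions are pairwise disjoint, where PREDICT(N → α) = (FIRST(α) \ {ε}) ∪ (FOLLOW(N) if α ⇒* ε).

Relevant sets:
  FIRST(F) = { 'num', ε }
  FOLLOW(L) = { $ }
  FOLLOW(F) = { $ }

For L:
  PREDICT(L → F) = { $, 'num' }
  PREDICT(L → e num) = { 'e' }
For F:
  PREDICT(F → ε) = { $ }
  PREDICT(F → num) = { 'num' }

All predict sets are disjoint. The grammar IS LL(1).

Answer: Yes, the grammar is LL(1).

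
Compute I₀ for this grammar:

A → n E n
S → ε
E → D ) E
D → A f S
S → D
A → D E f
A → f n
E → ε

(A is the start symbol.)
{ [A → . D E f], [A → . f n], [A → . n E n], [A' → . A], [D → . A f S] }

First, augment the grammar with A' → A
I₀ = CLOSURE({ [A' → . A] }):
  [A' → . A] has the dot before A: add [A → . n E n], [A → . D E f], [A → . f n]
  [A → . D E f] has the dot before D: add [D → . A f S]
No further items can be added.

I₀ = { [A → . D E f], [A → . f n], [A → . n E n], [A' → . A], [D → . A f S] }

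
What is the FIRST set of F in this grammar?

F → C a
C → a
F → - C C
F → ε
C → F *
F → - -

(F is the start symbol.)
{ '*', '-', 'a', ε }

FIRST sets of the other non-terminals involved (by the same procedure, iterated to a fixed point):
  FIRST(C) = { '*', '-', 'a' }

From F → C a:
  - C is a non-terminal: add FIRST(C) \ {ε} = { '*', '-', 'a' }
    C is not nullable, so stop
From F → - C C:
  - '-' is a terminal: add '-' and stop
From F → ε:
  - ε-production, so ε ∈ FIRST(F)
From F → - -:
  - '-' is a terminal: add '-' and stop

Collecting: FIRST(F) = { '*', '-', 'a', ε }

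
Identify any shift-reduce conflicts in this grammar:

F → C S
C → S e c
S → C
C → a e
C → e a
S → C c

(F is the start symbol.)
Augment with F' → F and build the canonical LR(0) collection (I0 = CLOSURE({[F' → . F]}), then GOTO on every symbol after a dot until no new states appear). It has 13 states:
  I0: { [C → . S e c], [C → . a e], [C → . e a], [F → . C S], [F' → . F], [S → . C c], [S → . C] }  — shift
  I1: { [C → . S e c], [C → . a e], [C → . e a], [F → C . S], [S → . C c], [S → . C], [S → C . c], [S → C .] }  — shift, reduce
  I2: { [F' → F .] }  — accept
  I3: { [C → S . e c] }  — shift
  I4: { [C → a . e] }  — shift
  I5: { [C → e . a] }  — shift
  I6: { [C → e a .] }  — reduce
  I7: { [C → a e .] }  — reduce
  I8: { [C → S e . c] }  — shift
  I9: { [C → S e c .] }  — reduce
  I10: { [S → C . c], [S → C .] }  — shift, reduce
  I11: { [C → S . e c], [F → C S .] }  — shift, reduce
  I12: { [S → C c .] }  — reduce

I1 contains reduce item [S → C .] and shift items [C → . a e], [C → . e a], [S → C . c] — shift-reduce conflict.
I10 contains reduce item [S → C .] and shift item [S → C . c] — shift-reduce conflict.
I11 contains reduce item [F → C S .] and shift item [C → S . e c] — shift-reduce conflict.

Answer: Yes — I1: [S → C .] vs [C → . a e]; I10: [S → C .] vs [S → C . c]; I11: [F → C S .] vs [C → S . e c]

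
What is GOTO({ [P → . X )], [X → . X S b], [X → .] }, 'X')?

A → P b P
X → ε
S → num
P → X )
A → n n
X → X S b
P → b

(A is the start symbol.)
{ [P → X . )], [S → . num], [X → X . S b] }

GOTO(I, 'X') = CLOSURE({ [A → αX.β] : [A → α.Xβ] ∈ I, X = 'X' })

Items with dot before 'X', with the dot advanced:
  [P → . X )] → [P → X . )]
  [X → . X S b] → [X → X . S b]
Closure of the advanced items:
  [X → X . S b] has the dot before S: add [S → . num]

GOTO = { [P → X . )], [S → . num], [X → X . S b] }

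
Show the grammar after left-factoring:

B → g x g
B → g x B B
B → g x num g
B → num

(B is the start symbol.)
Left-factoring transforms A → αβ₁ | αβ₂ into A → αA' and A' → β₁ | β₂
(α is the longest common prefix among the alternatives). Repeat until
no nonterminal has two alternatives with a common prefix.

Round 1: B has alternatives sharing prefix 'g x'. Introduce B': B → g x B'
  Add: B' → g
  Add: B' → B B
  Add: B' → num g

No remaining common prefixes — done.

Resulting grammar:
B → g x B'
B' → g
B' → B B
B' → num g
B → num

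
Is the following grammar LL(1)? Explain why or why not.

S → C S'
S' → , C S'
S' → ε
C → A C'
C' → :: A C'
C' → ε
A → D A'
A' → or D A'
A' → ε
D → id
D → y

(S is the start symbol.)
Yes, the grammar is LL(1).

A grammar is LL(1) if for each non-terminal N with multiple productions, the predict sets of those productions are pairwise disjoint, where PREDICT(N → α) = (FIRST(α) \ {ε}) ∪ (FOLLOW(N) if α ⇒* ε).

Relevant sets:
  FOLLOW(S') = { $ }
  FOLLOW(C') = { $, ',' }
  FOLLOW(A') = { $, ',', '::' }

For S':
  PREDICT(S' → ',' C S') = { ',' }
  PREDICT(S' → ε) = { $ }
For C':
  PREDICT(C' → :: A C') = { '::' }
  PREDICT(C' → ε) = { $, ',' }
For A':
  PREDICT(A' → or D A') = { 'or' }
  PREDICT(A' → ε) = { $, ',', '::' }
For D:
  PREDICT(D → id) = { 'id' }
  PREDICT(D → y) = { 'y' }
S, C, A have a single production, so nothing to check there.

All predict sets are disjoint. The grammar IS LL(1).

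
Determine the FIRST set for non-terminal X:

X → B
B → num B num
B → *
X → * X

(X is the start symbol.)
To compute FIRST(X), examine every production with X on the left-hand side, reading each right-hand side left to right until a non-nullable symbol is reached.

FIRST sets of the other non-terminals involved (by the same procedure, iterated to a fixed point):
  FIRST(B) = { '*', 'num' }

From X → B:
  - B is a non-terminal: add FIRST(B) \ {ε} = { '*', 'num' }
    B is not nullable, so stop
From X → * X:
  - '*' is a terminal: add '*' and stop

Collecting: FIRST(X) = { '*', 'num' }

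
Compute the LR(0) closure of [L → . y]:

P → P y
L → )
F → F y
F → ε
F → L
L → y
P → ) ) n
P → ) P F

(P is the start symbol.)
{ [L → . y] }

To compute CLOSURE, for each item [A → α.Bβ] where B is a non-terminal, add [B → .γ] for all productions B → γ; repeat for the newly added items until nothing changes.

Start with: [L → . y]
The dot precedes the terminal y, so nothing is added.

CLOSURE = { [L → . y] }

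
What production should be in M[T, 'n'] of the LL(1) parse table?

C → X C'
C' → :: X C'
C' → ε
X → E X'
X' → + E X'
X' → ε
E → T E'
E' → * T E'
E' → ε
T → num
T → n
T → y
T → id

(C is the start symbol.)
T → n

To find M[T, 'n'], we find productions for T where 'n' is in the predict set (PREDICT(N → α) = (FIRST(α) \ {ε}) ∪ (FOLLOW(N) if α ⇒* ε)).

T → num: PREDICT = { 'num' }
T → n: PREDICT = { 'n' }
  'n' is in predict set, so this production goes in M[T, 'n']
T → y: PREDICT = { 'y' }
T → id: PREDICT = { 'id' }

M[T, 'n'] = T → n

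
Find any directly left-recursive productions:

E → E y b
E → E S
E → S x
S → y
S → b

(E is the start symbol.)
Direct left recursion occurs when N → N α for some non-terminal N (the right-hand side begins with the left-hand side itself).

E → E y b: LEFT RECURSIVE (starts with E)
E → E S: LEFT RECURSIVE (starts with E)
E → S x: starts with S
S → y: starts with y
S → b: starts with b

The grammar has direct left recursion on: E.

Answer: Yes, E is left-recursive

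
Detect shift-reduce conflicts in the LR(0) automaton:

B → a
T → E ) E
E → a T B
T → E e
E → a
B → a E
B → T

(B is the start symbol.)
A shift-reduce conflict occurs when an LR(0) state has both:
  - a complete (reduce) item [A → α .] (dot at the end), and
  - a shift item [B → β . c γ] (dot before a terminal).

Augment with B' → B and build the canonical LR(0) collection (I0 = CLOSURE({[B' → . B]}), then GOTO on every symbol after a dot until no new states appear). It has 12 states:
  I0: { [B → . T], [B → . a E], [B → . a], [B' → . B], [E → . a T B], [E → . a], [T → . E ) E], [T → . E e] }  — shift
  I1: { [B' → B .] }  — accept
  I2: { [T → E . ) E], [T → E . e] }  — shift
  I3: { [B → T .] }  — reduce
  I4: { [B → a . E], [B → a .], [E → . a T B], [E → . a], [E → a . T B], [E → a .], [T → . E ) E], [T → . E e] }  — shift, 2 reduces
  I5: { [B → a E .], [T → E . ) E], [T → E . e] }  — shift, reduce
  I6: { [B → . T], [B → . a E], [B → . a], [E → . a T B], [E → . a], [E → a T . B], [T → . E ) E], [T → . E e] }  — shift
  I7: { [E → . a T B], [E → . a], [E → a . T B], [E → a .], [T → . E ) E], [T → . E e] }  — shift, reduce
  I8: { [E → a T B .] }  — reduce
  I9: { [E → . a T B], [E → . a], [T → E ) . E] }  — shift
  I10: { [T → E e .] }  — reduce
  I11: { [T → E ) E .] }  — reduce

I4 contains reduce items [B → a .], [E → a .] and shift items [E → . a], [E → . a T B] — shift-reduce conflict.
I5 contains reduce item [B → a E .] and shift items [T → E . ) E], [T → E . e] — shift-reduce conflict.
I7 contains reduce item [E → a .] and shift items [E → . a], [E → . a T B] — shift-reduce conflict.

Answer: Yes — I4: [B → a .] vs [E → . a]; I5: [B → a E .] vs [T → E . ) E]; I7: [E → a .] vs [E → . a]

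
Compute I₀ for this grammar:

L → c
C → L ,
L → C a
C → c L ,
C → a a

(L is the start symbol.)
First, augment the grammar with L' → L
I₀ = CLOSURE({ [L' → . L] }):
  [L' → . L] has the dot before L: add [L → . c], [L → . C a]
  [L → . C a] has the dot before C: add [C → . L ,], [C → . c L ,], [C → . a a]
No further items can be added.

I₀ = { [C → . L ,], [C → . a a], [C → . c L ,], [L → . C a], [L → . c], [L' → . L] }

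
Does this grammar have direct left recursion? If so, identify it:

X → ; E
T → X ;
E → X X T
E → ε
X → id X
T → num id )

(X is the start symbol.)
No direct left recursion

Direct left recursion occurs when N → N α for some non-terminal N (the right-hand side begins with the left-hand side itself).

X → ; E: starts with ';'
T → X ;: starts with X
E → X X T: starts with X
E → ε: starts with ε
X → id X: starts with id
T → num id ): starts with num

No direct left recursion found.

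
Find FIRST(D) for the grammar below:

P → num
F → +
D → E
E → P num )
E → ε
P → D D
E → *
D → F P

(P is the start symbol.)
{ '*', '+', 'num', ε }

FIRST sets of the other non-terminals involved (by the same procedure, iterated to a fixed point):
  FIRST(E) = { '*', '+', 'num', ε }
  FIRST(F) = { '+' }

From D → E:
  - E is a non-terminal: add FIRST(E) \ {ε} = { '*', '+', 'num' }
    E is nullable and nothing follows, so the whole right-hand side can vanish: ε ∈ FIRST(D)
From D → F P:
  - F is a non-terminal: add FIRST(F) \ {ε} = { '+' }
    F is not nullable, so stop

Collecting: FIRST(D) = { '*', '+', 'num', ε }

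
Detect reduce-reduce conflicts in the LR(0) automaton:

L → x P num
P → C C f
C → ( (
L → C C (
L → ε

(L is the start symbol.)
No reduce-reduce conflicts

A reduce-reduce conflict occurs when an LR(0) state has two complete items [A → α .] and [B → β .] — both call for a reduction, and with no lookahead the parser cannot choose between them.

Augment with L' → L and build the canonical LR(0) collection (I0 = CLOSURE({[L' → . L]}), then GOTO on every symbol after a dot until no new states appear). It has 13 states:
  I0: { [C → . ( (], [L → . C C (], [L → . x P num], [L → .], [L' → . L] }  — shift, reduce
  I1: { [C → ( . (] }  — shift
  I2: { [C → . ( (], [L → C . C (] }  — shift
  I3: { [L' → L .] }  — accept
  I4: { [C → . ( (], [L → x . P num], [P → . C C f] }  — shift
  I5: { [C → . ( (], [P → C . C f] }  — shift
  I6: { [L → x P . num] }  — shift
  I7: { [L → x P num .] }  — reduce
  I8: { [P → C C . f] }  — shift
  I9: { [P → C C f .] }  — reduce
  I10: { [L → C C . (] }  — shift
  I11: { [L → C C ( .] }  — reduce
  I12: { [C → ( ( .] }  — reduce

No state contains more than one complete item.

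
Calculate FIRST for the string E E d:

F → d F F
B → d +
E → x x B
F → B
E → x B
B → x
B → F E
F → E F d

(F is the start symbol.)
FIRST sets of the non-terminals involved (from the grammar, by fixed-point iteration):
  FIRST(E) = { 'x' }

To compute FIRST(E E d), process the symbols left to right:
Symbol E is a non-terminal. Add FIRST(E) \ {ε} = { 'x' }
E is not nullable (ε ∉ FIRST(E)), so stop here.
FIRST(E E d) = { 'x' }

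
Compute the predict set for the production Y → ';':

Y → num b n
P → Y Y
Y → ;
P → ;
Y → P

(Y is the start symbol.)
{ ';' }

PREDICT(Y → ';') = (FIRST(RHS) \ {ε}) ∪ (FOLLOW(Y) if ε ∈ FIRST(RHS), i.e. RHS ⇒* ε)
FIRST(';') = { ';' }
ε ∉ FIRST(';'), so FOLLOW(Y) is not added.
PREDICT(Y → ';') = { ';' }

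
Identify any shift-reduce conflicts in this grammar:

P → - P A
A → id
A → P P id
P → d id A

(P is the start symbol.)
No shift-reduce conflicts

A shift-reduce conflict occurs when an LR(0) state has both:
  - a complete (reduce) item [A → α .] (dot at the end), and
  - a shift item [B → β . c γ] (dot before a terminal).

Augment with P' → P and build the canonical LR(0) collection (I0 = CLOSURE({[P' → . P]}), then GOTO on every symbol after a dot until no new states appear). It has 12 states:
  I0: { [P → . - P A], [P → . d id A], [P' → . P] }  — shift
  I1: { [P → - . P A], [P → . - P A], [P → . d id A] }  — shift
  I2: { [P' → P .] }  — accept
  I3: { [P → d . id A] }  — shift
  I4: { [A → . P P id], [A → . id], [P → . - P A], [P → . d id A], [P → d id . A] }  — shift
  I5: { [P → d id A .] }  — reduce
  I6: { [A → P . P id], [P → . - P A], [P → . d id A] }  — shift
  I7: { [A → id .] }  — reduce
  I8: { [A → P P . id] }  — shift
  I9: { [A → P P id .] }  — reduce
  I10: { [A → . P P id], [A → . id], [P → - P . A], [P → . - P A], [P → . d id A] }  — shift
  I11: { [P → - P A .] }  — reduce

No state contains both a complete item and a shift item.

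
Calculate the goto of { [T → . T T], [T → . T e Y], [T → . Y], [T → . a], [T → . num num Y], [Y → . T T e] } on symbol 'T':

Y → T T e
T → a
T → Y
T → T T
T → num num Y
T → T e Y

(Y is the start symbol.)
GOTO(I, 'T') = CLOSURE({ [A → αX.β] : [A → α.Xβ] ∈ I, X = 'T' })

Items with dot before 'T', with the dot advanced:
  [T → . T T] → [T → T . T]
  [T → . T e Y] → [T → T . e Y]
  [Y → . T T e] → [Y → T . T e]
Closure of the advanced items:
  [T → T . T] has the dot before T: add [T → . a], [T → . Y], [T → . T T], [T → . num num Y], [T → . T e Y]
  [T → . Y] has the dot before Y: add [Y → . T T e]

GOTO = { [T → . T T], [T → . T e Y], [T → . Y], [T → . a], [T → . num num Y], [T → T . T], [T → T . e Y], [Y → . T T e], [Y → T . T e] }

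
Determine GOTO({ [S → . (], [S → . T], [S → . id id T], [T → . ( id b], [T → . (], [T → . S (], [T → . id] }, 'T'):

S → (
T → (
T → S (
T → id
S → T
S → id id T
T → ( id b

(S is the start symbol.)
{ [S → T .] }

GOTO(I, 'T') = CLOSURE({ [A → αX.β] : [A → α.Xβ] ∈ I, X = 'T' })

Items with dot before 'T', with the dot advanced:
  [S → . T] → [S → T .]
Closure adds nothing (no advanced item has the dot before a non-terminal).

GOTO = { [S → T .] }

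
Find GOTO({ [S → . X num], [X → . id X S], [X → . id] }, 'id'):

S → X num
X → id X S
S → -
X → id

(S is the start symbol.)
{ [X → . id X S], [X → . id], [X → id . X S], [X → id .] }

GOTO(I, 'id') = CLOSURE({ [A → αX.β] : [A → α.Xβ] ∈ I, X = 'id' })

Items with dot before 'id', with the dot advanced:
  [X → . id] → [X → id .]
  [X → . id X S] → [X → id . X S]
Closure of the advanced items:
  [X → id . X S] has the dot before X: add [X → . id X S], [X → . id]

GOTO = { [X → . id X S], [X → . id], [X → id . X S], [X → id .] }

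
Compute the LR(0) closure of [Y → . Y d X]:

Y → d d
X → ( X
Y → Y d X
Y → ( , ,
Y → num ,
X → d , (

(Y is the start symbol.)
{ [Y → . ( , ,], [Y → . Y d X], [Y → . d d], [Y → . num ,] }

Start with: [Y → . Y d X]
  [Y → . Y d X] has the dot before Y: add [Y → . d d], [Y → . ( , ,], [Y → . num ,]
No further items can be added.

CLOSURE = { [Y → . ( , ,], [Y → . Y d X], [Y → . d d], [Y → . num ,] }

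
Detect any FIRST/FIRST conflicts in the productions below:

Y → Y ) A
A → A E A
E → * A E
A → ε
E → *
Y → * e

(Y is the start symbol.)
Yes. Y → Y ')' A / Y → '*' e on { '*' }; E → '*' A E / E → '*' on { '*' }

FIRST sets of the non-terminals at (or reachable through a nullable prefix from) the front of some alternative:
  FIRST(Y) = { '*' }
  FIRST(A) = { '*', ε }
  FIRST(E) = { '*' }

Productions for Y:
  Y → Y ) A: FIRST = { '*' }
  Y → * e: FIRST = { '*' }
Productions for A:
  A → A E A: FIRST = { '*' }
  A → ε: FIRST = { ε }
Productions for E:
  E → * A E: FIRST = { '*' }
  E → *: FIRST = { '*' }

Conflict for Y: Y → Y ) A and Y → * e
  Overlap: { '*' }
Conflict for E: E → * A E and E → *
  Overlap: { '*' }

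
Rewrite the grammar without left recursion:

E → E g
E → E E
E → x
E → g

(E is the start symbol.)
E is directly left-recursive. The standard transformation for
  A → A α₁ | ... | A α_m | β₁ | ... | β_n
is
  A  → β₁ A' | ... | β_n A'
  A' → α₁ A' | ... | α_m A' | ε

E → x becomes E → x E'
E → g becomes E → g E'
E → E g becomes E' → g E'
E → E E becomes E' → E E'
Add E' → ε

Resulting grammar:
E → x E'
E → g E'
E' → g E'
E' → E E'
E' → ε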